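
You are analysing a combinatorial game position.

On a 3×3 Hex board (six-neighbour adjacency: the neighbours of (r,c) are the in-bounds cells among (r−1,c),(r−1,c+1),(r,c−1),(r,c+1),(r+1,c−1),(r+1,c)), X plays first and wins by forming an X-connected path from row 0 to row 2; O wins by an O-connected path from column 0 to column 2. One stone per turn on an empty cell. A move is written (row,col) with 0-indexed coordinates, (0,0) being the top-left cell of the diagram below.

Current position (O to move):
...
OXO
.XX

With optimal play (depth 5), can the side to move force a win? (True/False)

O winning at [.../OXO/.XX]: False

p1 O@[.../OXO/.XX]: (0,0)[O../OXO/.XX]-1* (0,1)[.O./OXO/.XX]-1 (0,2)[..O/OXO/.XX]-1 (2,0)[.../OXO/OXX]-1
p2 X@[O../OXO/.XX]: (0,1)[OX./OXO/.XX]+1* (0,2)[O.X/OXO/.XX]+1 (2,0)[O../OXO/XXX]+1
p3 O@[OX./OXO/.XX] terminal -1; root [.../OXO/.XX] d5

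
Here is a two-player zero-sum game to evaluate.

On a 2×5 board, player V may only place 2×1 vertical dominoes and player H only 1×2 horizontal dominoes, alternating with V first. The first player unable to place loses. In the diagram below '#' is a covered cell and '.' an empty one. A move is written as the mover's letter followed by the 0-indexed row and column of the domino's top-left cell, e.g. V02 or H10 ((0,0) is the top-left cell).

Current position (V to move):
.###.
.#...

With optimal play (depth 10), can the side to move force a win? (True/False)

V winning at [.###./.#...]: True

p1 V@[.###./.#...]: V00[####./##...]-1 V04[.####/.#..#]+1*
p2 H@[.####/.#..#]: H12[.####/.####]-1*
p3 V@[.####/.####]: V00[#####/#####]+1*
p4 H@[#####/#####] terminal -1; root [.###./.#...] d10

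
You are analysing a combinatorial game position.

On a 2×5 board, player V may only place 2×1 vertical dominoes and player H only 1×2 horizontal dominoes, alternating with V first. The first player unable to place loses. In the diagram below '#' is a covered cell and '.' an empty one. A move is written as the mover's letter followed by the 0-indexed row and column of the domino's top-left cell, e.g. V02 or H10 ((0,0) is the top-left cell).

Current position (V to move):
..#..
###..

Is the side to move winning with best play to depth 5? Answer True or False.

V winning at [..#../###..]: True

ply 1, V at ..#../###.. | V03=+1→..##./####.*; V04=+1→..#.#/###.#
ply 2, H at ..##./####. | H00=-1→####./####.*
ply 3, V at ####./####. | V04=+1→#####/#####*
ply 4: #####/##### is terminal -1 (H); from ..#../###.. depth 5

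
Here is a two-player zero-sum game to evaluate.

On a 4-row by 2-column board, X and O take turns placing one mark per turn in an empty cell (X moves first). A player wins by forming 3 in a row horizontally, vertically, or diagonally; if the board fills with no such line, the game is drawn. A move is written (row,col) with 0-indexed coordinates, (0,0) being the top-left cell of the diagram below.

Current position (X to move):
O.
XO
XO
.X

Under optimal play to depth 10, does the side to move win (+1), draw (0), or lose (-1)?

value(O./XO/XO/.X, X) = +1

ply 1, X at O./XO/XO/.X | (0,1)=+0→OX/XO/XO/.X; (3,0)=+1→O./XO/XO/XX*
ply 2: O./XO/XO/XX is terminal -1 (O); from O./XO/XO/.X depth 10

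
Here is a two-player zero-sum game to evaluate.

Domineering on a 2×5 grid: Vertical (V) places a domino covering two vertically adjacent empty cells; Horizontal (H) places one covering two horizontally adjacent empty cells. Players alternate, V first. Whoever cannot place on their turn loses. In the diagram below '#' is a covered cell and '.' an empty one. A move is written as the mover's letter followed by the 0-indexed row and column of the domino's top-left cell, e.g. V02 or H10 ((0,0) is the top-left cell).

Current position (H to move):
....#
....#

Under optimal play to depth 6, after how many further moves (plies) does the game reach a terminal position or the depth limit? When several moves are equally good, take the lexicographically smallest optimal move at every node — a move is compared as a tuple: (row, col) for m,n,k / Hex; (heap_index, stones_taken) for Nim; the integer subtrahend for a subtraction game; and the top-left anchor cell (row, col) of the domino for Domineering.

PV length from [....#/....#]: 3 plies

p1 H@[....#/....#]: H00[##..#/....#]-1 H01[.##.#/....#]+1* H02[..###/....#]-1 H10[....#/##..#]-1 H11[....#/.##.#]+1 H12[....#/..###]-1
p2 V@[.##.#/....#]: V00[###.#/#...#]-1* V03[.####/...##]-1
p3 H@[###.#/#...#]: H11[###.#/###.#]-1 H12[###.#/#.###]+1*
p4 V@[###.#/#.###] terminal -1; root [....#/....#] d6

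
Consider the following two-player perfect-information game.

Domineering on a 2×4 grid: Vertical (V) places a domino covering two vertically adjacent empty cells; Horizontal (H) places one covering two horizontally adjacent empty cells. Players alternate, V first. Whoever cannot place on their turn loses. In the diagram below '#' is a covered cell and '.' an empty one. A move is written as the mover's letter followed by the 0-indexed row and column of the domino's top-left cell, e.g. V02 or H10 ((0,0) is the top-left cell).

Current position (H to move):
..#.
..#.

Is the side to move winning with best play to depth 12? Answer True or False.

ply 1, H at ..#./..#. | H00=+1→###./..#.*; H10=+1→..#./###.
ply 2, V at ###./..#. | V03=-1→####/..##*
ply 3, H at ####/..## | H10=+1→####/####*
ply 4: ####/#### is terminal -1 (V); from ..#./..#. depth 12

H winning at [..#./..#.]: True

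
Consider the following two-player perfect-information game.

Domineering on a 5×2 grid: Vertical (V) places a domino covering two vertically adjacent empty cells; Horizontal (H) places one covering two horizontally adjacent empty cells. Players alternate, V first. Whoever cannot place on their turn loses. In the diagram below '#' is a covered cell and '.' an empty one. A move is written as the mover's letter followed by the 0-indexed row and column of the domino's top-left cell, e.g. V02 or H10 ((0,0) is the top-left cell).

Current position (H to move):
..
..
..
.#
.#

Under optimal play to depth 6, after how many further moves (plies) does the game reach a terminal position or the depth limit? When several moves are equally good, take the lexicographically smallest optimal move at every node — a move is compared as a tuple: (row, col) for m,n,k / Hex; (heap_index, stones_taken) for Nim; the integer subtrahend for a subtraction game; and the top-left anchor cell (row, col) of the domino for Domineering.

PV length from [../../../.#/.#]: 3 plies

[../../../.#/.#] H move#1: H00:-1/##/../../.#/.#, H10:+1/../##/../.#/.#*, H20:-1/../../##/.#/.#
[../##/../.#/.#] V move#2: V20:-1/../##/#./##/.#*, V30:-1/../##/../##/##
[../##/#./##/.#] H move#3: H00:+1/##/##/#./##/.#*
[##/##/#./##/.#] end (terminal -1, V#4); searched ../../../.#/.# to 6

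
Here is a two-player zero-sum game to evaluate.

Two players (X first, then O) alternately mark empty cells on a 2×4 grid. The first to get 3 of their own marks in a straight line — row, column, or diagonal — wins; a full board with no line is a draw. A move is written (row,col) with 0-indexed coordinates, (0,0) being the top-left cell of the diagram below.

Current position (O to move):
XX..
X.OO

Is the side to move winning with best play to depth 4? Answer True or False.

[XX../X.OO] O move#1: (0,2):+0/XXO./X.OO, (0,3):-1/XX.O/X.OO, (1,1):+1/XX../XOOO*
[XX../XOOO] end (terminal -1, X#2); searched XX../X.OO to 4

O winning at [XX../X.OO]: True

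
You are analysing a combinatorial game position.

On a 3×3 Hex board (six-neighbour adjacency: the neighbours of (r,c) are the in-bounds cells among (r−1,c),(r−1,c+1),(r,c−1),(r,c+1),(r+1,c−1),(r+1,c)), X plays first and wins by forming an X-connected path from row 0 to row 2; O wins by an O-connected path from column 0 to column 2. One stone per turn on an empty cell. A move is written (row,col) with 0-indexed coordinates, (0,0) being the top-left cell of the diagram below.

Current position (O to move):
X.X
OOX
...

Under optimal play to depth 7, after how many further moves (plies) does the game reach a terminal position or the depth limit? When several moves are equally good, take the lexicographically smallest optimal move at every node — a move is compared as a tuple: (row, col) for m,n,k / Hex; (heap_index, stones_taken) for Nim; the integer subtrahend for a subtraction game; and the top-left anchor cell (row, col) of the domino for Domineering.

ply 1, O at X.X/OOX/... | (0,1)=-1→XOX/OOX/...*; (2,0)=-1→X.X/OOX/O..; (2,1)=-1→X.X/OOX/.O.; (2,2)=-1→X.X/OOX/..O
ply 2, X at XOX/OOX/... | (2,0)=+1→XOX/OOX/X..*; (2,1)=+1→XOX/OOX/.X.; (2,2)=+1→XOX/OOX/..X
ply 3, O at XOX/OOX/X.. | (2,1)=-1→XOX/OOX/XO.*; (2,2)=-1→XOX/OOX/X.O
ply 4, X at XOX/OOX/XO. | (2,2)=+1→XOX/OOX/XOX*
ply 5: XOX/OOX/XOX is terminal -1 (O); from X.X/OOX/... depth 7

PV length from [X.X/OOX/...]: 4 plies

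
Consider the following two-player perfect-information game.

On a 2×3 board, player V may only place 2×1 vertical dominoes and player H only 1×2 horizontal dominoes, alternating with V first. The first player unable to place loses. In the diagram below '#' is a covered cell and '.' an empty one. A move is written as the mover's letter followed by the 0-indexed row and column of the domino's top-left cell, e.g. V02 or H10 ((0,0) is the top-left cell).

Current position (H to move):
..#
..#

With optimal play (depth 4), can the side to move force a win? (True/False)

p1 H@[..#/..#]: H00[###/..#]+1* H10[..#/###]+1
p2 V@[###/..#] terminal -1; root [..#/..#] d4

H winning at [..#/..#]: True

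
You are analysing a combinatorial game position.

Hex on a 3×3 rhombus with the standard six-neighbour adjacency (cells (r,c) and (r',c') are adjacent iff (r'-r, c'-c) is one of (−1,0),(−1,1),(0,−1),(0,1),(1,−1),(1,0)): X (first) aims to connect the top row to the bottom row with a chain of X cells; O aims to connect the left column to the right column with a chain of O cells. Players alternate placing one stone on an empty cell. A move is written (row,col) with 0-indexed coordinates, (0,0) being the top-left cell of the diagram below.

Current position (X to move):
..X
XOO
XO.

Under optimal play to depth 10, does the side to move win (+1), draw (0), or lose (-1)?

p1 X@[..X/XOO/XO.]: (0,0)[X.X/XOO/XO.]+1* (0,1)[.XX/XOO/XO.]+1 (2,2)[..X/XOO/XOX]+1
p2 O@[X.X/XOO/XO.] terminal -1; root [..X/XOO/XO.] d10

value(..X/XOO/XO., X) = +1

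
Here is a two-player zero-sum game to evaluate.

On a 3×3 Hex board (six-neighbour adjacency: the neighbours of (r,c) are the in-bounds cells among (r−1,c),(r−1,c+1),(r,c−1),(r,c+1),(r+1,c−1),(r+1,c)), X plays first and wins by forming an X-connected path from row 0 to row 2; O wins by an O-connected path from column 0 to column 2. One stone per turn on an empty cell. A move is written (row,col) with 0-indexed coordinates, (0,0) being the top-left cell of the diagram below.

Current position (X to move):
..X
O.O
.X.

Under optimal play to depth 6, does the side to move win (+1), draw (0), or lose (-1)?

[..X/O.O/.X.] X move#1: (0,0):-1/X.X/O.O/.X., (0,1):-1/.XX/O.O/.X., (1,1):+1/..X/OXO/.X.*, (2,0):-1/..X/O.O/XX., (2,2):-1/..X/O.O/.XX
[..X/OXO/.X.] end (terminal -1, O#2); searched ..X/O.O/.X. to 6

value(..X/O.O/.X., X) = +1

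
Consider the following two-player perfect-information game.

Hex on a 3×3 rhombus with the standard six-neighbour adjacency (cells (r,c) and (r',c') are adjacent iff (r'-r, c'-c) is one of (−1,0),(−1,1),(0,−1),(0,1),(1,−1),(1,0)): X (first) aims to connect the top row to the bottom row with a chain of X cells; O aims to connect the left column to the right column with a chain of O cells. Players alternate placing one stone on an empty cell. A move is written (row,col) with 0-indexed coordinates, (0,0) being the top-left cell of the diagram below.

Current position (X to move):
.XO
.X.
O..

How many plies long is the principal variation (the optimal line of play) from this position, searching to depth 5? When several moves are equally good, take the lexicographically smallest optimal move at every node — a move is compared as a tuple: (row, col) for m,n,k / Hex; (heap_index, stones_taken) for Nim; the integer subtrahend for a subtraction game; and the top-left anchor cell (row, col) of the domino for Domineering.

PV length from [.XO/.X./O..]: 5 plies

p1 X@[.XO/.X./O..]: (0,0)[XXO/.X./O..]-1 (1,0)[.XO/XX./O..]-1 (1,2)[.XO/.XX/O..]+1* (2,1)[.XO/.X./OX.]+1 (2,2)[.XO/.X./O.X]+1
p2 O@[.XO/.XX/O..]: (0,0)[OXO/.XX/O..]-1* (1,0)[.XO/OXX/O..]-1 (2,1)[.XO/.XX/OO.]-1 (2,2)[.XO/.XX/O.O]-1
p3 X@[OXO/.XX/O..]: (1,0)[OXO/XXX/O..]+1* (2,1)[OXO/.XX/OX.]+1 (2,2)[OXO/.XX/O.X]+1
p4 O@[OXO/XXX/O..]: (2,1)[OXO/XXX/OO.]-1* (2,2)[OXO/XXX/O.O]-1
p5 X@[OXO/XXX/OO.]: (2,2)[OXO/XXX/OOX]+1*
p6 O@[OXO/XXX/OOX] terminal -1; root [.XO/.X./O..] d5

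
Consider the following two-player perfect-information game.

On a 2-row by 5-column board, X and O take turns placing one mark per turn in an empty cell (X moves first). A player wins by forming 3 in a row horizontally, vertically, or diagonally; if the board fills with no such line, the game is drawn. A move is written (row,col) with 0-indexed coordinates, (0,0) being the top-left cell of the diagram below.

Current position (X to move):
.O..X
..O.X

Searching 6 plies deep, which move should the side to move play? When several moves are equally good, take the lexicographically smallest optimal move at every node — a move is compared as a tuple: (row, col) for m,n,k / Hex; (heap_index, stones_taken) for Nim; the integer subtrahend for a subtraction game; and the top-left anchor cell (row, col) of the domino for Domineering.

X's best at [.O..X/..O.X]: (0,2)

ply 1, X at .O..X/..O.X | (0,0)=-1→XO..X/..O.X; (0,2)=+0→.OX.X/..O.X*; (0,3)=-1→.O.XX/..O.X; (1,0)=-1→.O..X/X.O.X; (1,1)=-1→.O..X/.XO.X; (1,3)=-1→.O..X/..OXX
ply 2, O at .OX.X/..O.X | (0,0)=-1→OOX.X/..O.X; (0,3)=+0→.OXOX/..O.X*; (1,0)=-1→.OX.X/O.O.X; (1,1)=-1→.OX.X/.OO.X; (1,3)=-1→.OX.X/..OOX
ply 3, X at .OXOX/..O.X | (0,0)=-1→XOXOX/..O.X; (1,0)=+0→.OXOX/X.O.X*; (1,1)=+0→.OXOX/.XO.X; (1,3)=+0→.OXOX/..OXX
ply 4, O at .OXOX/X.O.X | (0,0)=+0→OOXOX/X.O.X*; (1,1)=+0→.OXOX/XOO.X; (1,3)=+0→.OXOX/X.OOX
ply 5, X at OOXOX/X.O.X | (1,1)=+0→OOXOX/XXO.X*; (1,3)=+0→OOXOX/X.OXX
ply 6, O at OOXOX/XXO.X | (1,3)=+0→OOXOX/XXOOX*
ply 7: OOXOX/XXOOX is terminal +0 (X); from .O..X/..O.X depth 6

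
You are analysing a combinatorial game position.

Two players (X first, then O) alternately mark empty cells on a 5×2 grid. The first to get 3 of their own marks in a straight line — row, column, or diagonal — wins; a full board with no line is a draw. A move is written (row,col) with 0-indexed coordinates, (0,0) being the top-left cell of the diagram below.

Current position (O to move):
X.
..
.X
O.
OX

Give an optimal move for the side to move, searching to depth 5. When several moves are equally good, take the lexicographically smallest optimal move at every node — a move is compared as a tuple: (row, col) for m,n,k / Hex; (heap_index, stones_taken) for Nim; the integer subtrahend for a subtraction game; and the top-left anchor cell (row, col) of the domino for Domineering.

p1 O@[X./../.X/O./OX]: (0,1)[XO/../.X/O./OX]-1 (1,0)[X./O./.X/O./OX]-1 (1,1)[X./.O/.X/O./OX]-1 (2,0)[X./../OX/O./OX]+1* (3,1)[X./../.X/OO/OX]+0
p2 X@[X./../OX/O./OX] terminal -1; root [X./../.X/O./OX] d5

O's best at [X./../.X/O./OX]: (2,0)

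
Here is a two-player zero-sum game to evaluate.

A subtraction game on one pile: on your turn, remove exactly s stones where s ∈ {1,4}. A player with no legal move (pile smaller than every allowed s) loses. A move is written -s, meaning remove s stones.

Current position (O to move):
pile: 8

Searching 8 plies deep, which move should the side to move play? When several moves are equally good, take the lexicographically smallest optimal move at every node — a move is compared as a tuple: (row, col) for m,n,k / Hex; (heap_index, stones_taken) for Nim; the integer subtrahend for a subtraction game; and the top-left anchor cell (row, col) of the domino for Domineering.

[8] O move#1: -1:+1/7*, -4:-1/4
[7] X move#2: -1:-1/6*, -4:-1/3
[6] O move#3: -1:+1/5*, -4:+1/2
[5] X move#4: -1:-1/4*, -4:-1/1
[4] O move#5: -1:-1/3, -4:+1/0*
[0] end (terminal -1, X#6); searched 8 to 8

O's best at [8]: -1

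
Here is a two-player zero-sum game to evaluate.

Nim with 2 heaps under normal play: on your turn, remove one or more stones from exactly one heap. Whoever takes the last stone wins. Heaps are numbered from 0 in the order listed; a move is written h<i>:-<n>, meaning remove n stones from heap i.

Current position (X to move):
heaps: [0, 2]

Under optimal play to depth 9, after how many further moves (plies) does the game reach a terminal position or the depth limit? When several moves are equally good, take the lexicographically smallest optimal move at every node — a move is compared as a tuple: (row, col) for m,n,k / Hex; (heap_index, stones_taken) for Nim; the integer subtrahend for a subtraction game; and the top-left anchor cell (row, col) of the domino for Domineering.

PV length from [(0,2)]: 1 ply

ply 1, X at (0,2) | h1:-1=-1→(0,1); h1:-2=+1→(0,0)*
ply 2: (0,0) is terminal -1 (O); from (0,2) depth 9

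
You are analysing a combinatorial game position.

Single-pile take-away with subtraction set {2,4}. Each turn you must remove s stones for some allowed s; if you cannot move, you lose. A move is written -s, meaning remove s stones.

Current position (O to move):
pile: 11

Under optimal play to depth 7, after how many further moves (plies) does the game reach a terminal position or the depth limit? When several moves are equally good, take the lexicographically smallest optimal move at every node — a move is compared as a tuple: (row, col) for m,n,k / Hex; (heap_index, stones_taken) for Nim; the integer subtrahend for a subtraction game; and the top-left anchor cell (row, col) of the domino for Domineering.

PV length from [11]: 3 plies

ply 1, O at 11 | -2=-1→9; -4=+1→7*
ply 2, X at 7 | -2=-1→5*; -4=-1→3
ply 3, O at 5 | -2=-1→3; -4=+1→1*
ply 4: 1 is terminal -1 (X); from 11 depth 7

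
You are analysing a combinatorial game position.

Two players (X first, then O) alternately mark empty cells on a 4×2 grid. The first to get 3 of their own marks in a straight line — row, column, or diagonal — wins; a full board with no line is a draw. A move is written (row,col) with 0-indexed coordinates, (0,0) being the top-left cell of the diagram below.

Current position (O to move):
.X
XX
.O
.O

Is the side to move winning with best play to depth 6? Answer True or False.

O winning at [.X/XX/.O/.O]: False

p1 O@[.X/XX/.O/.O]: (0,0)[OX/XX/.O/.O]+0* (2,0)[.X/XX/OO/.O]+0 (3,0)[.X/XX/.O/OO]+0
p2 X@[OX/XX/.O/.O]: (2,0)[OX/XX/XO/.O]+0* (3,0)[OX/XX/.O/XO]+0
p3 O@[OX/XX/XO/.O]: (3,0)[OX/XX/XO/OO]+0*
p4 X@[OX/XX/XO/OO] terminal +0; root [.X/XX/.O/.O] d6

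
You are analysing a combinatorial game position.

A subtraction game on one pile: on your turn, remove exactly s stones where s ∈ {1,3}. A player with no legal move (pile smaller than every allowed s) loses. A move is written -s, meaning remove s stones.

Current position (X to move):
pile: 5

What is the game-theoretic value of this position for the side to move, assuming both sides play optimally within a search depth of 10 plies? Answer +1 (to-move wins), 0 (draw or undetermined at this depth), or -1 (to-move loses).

[5] X move#1: -1:+1/4*, -3:+1/2
[4] O move#2: -1:-1/3*, -3:-1/1
[3] X move#3: -1:+1/2*, -3:+1/0
[2] O move#4: -1:-1/1*
[1] X move#5: -1:+1/0*
[0] end (terminal -1, O#6); searched 5 to 10

value(5, X) = +1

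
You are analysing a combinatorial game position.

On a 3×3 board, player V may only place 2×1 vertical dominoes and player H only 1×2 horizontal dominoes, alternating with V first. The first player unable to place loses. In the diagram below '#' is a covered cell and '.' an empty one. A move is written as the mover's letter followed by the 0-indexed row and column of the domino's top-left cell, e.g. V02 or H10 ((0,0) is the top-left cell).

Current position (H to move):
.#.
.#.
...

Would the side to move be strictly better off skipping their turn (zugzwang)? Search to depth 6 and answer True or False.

zugzwang(.#./.#./..., H) = False

[.#./.#./...] H move#1: H20:-1/.#./.#./##.*, H21:-1/.#./.#./.##
[.#./.#./##.] V move#2: V00:+1/##./##./##.*, V02:+1/.##/.##/##., V12:+1/.#./.##/###
[##./##./##.] end (terminal -1, H#3); searched .#./.#./... to 6
pass branch (V moves first from the same position):
  | [.#./.#./...] V move#1: V00:+1/##./##./...*, V02:+1/.##/.##/..., V10:+1/.#./##./#.., V12:+1/.#./.##/..#
  | [##./##./...] H move#2: H20:-1/##./##./##.*, H21:-1/##./##./.##
  | [##./##./##.] V move#3: V02:+1/###/###/##.*, V12:+1/##./###/###
  | [###/###/##.] end (terminal -1, H#4); searched .#./.#./... to 6
H moving scores -1; H passing scores -1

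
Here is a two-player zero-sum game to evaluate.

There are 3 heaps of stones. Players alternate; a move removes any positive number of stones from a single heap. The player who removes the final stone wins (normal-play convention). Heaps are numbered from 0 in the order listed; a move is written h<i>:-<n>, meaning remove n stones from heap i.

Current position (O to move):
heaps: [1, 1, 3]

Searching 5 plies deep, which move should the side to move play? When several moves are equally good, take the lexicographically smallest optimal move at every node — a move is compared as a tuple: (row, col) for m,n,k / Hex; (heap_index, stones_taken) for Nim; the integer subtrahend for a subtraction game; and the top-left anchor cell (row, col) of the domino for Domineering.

ply 1, O at (1,1,3) | h0:-1=-1→(0,1,3); h1:-1=-1→(1,0,3); h2:-1=-1→(1,1,2); h2:-2=-1→(1,1,1); h2:-3=+1→(1,1,0)*
ply 2, X at (1,1,0) | h0:-1=-1→(0,1,0)*; h1:-1=-1→(1,0,0)
ply 3, O at (0,1,0) | h1:-1=+1→(0,0,0)*
ply 4: (0,0,0) is terminal -1 (X); from (1,1,3) depth 5

O's best at [(1,1,3)]: h2:-3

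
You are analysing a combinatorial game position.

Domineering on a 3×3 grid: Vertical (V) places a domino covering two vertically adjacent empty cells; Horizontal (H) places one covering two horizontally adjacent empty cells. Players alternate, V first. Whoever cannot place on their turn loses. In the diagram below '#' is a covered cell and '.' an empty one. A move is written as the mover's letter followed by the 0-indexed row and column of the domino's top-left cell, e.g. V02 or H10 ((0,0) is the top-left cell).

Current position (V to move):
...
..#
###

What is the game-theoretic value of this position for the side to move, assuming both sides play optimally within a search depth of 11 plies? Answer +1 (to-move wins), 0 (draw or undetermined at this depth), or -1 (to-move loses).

value(.../..#/###, V) = +1

[.../..#/###] V move#1: V00:-1/#../#.#/###, V01:+1/.#./.##/###*
[.#./.##/###] end (terminal -1, H#2); searched .../..#/### to 11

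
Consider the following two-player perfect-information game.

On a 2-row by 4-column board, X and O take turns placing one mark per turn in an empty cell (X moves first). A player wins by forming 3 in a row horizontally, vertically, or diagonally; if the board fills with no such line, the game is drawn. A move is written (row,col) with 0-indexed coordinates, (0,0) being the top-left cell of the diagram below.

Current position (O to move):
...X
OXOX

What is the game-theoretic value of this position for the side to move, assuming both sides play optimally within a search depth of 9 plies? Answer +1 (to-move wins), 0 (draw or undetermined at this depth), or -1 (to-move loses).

value(...X/OXOX, O) = 0

[...X/OXOX] O move#1: (0,0):+0/O..X/OXOX*, (0,1):+0/.O.X/OXOX, (0,2):+0/..OX/OXOX
[O..X/OXOX] X move#2: (0,1):+0/OX.X/OXOX*, (0,2):+0/O.XX/OXOX
[OX.X/OXOX] O move#3: (0,2):+0/OXOX/OXOX*
[OXOX/OXOX] end (terminal +0, X#4); searched ...X/OXOX to 9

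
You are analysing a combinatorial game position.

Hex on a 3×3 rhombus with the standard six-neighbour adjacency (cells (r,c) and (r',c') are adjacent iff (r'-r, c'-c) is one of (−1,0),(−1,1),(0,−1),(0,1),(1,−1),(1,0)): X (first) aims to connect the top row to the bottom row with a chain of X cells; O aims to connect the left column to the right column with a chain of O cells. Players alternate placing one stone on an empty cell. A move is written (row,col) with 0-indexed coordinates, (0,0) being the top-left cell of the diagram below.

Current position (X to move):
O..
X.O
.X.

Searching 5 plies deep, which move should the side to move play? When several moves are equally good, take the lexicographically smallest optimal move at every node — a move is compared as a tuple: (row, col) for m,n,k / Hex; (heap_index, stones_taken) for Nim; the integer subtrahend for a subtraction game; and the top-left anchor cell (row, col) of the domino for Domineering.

[O../X.O/.X.] X move#1: (0,1):+1/OX./X.O/.X.*, (0,2):-1/O.X/X.O/.X., (1,1):+1/O../XXO/.X., (2,0):-1/O../X.O/XX., (2,2):-1/O../X.O/.XX
[OX./X.O/.X.] O move#2: (0,2):-1/OXO/X.O/.X.*, (1,1):-1/OX./XOO/.X., (2,0):-1/OX./X.O/OX., (2,2):-1/OX./X.O/.XO
[OXO/X.O/.X.] X move#3: (1,1):+1/OXO/XXO/.X.*, (2,0):+1/OXO/X.O/XX., (2,2):+1/OXO/X.O/.XX
[OXO/XXO/.X.] end (terminal -1, O#4); searched O../X.O/.X. to 5

X's best at [O../X.O/.X.]: (0,1)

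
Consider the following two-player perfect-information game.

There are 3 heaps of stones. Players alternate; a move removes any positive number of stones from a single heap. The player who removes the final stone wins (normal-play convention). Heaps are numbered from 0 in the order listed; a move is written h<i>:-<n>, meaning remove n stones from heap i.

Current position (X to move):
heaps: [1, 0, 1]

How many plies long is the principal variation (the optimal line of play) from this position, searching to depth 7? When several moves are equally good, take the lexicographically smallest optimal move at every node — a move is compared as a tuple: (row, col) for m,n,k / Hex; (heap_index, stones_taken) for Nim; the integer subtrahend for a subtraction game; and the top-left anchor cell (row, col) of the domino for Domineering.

PV length from [(1,0,1)]: 2 plies

[(1,0,1)] X move#1: h0:-1:-1/(0,0,1)*, h2:-1:-1/(1,0,0)
[(0,0,1)] O move#2: h2:-1:+1/(0,0,0)*
[(0,0,0)] end (terminal -1, X#3); searched (1,0,1) to 7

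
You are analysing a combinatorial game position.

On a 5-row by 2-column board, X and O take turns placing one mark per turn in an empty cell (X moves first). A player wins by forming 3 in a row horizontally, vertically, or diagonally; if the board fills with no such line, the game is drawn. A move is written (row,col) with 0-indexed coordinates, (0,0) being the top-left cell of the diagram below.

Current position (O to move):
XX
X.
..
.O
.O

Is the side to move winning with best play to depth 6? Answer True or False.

O winning at [XX/X./../.O/.O]: True

p1 O@[XX/X./../.O/.O]: (1,1)[XX/XO/../.O/.O]-1 (2,0)[XX/X./O./.O/.O]+0 (2,1)[XX/X./.O/.O/.O]+1* (3,0)[XX/X./../OO/.O]-1 (4,0)[XX/X./../.O/OO]-1
p2 X@[XX/X./.O/.O/.O] terminal -1; root [XX/X./../.O/.O] d6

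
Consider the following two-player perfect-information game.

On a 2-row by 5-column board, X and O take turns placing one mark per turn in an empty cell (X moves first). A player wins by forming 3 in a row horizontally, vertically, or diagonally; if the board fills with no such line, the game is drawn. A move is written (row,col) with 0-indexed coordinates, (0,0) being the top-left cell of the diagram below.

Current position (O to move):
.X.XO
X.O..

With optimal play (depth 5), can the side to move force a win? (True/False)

p1 O@[.X.XO/X.O..]: (0,0)[OX.XO/X.O..]-1 (0,2)[.XOXO/X.O..]+0* (1,1)[.X.XO/XOO..]-1 (1,3)[.X.XO/X.OO.]-1 (1,4)[.X.XO/X.O.O]-1
p2 X@[.XOXO/X.O..]: (0,0)[XXOXO/X.O..]-1 (1,1)[.XOXO/XXO..]+0* (1,3)[.XOXO/X.OX.]+0 (1,4)[.XOXO/X.O.X]+0
p3 O@[.XOXO/XXO..]: (0,0)[OXOXO/XXO..]+0* (1,3)[.XOXO/XXOO.]+0 (1,4)[.XOXO/XXO.O]+0
p4 X@[OXOXO/XXO..]: (1,3)[OXOXO/XXOX.]+0* (1,4)[OXOXO/XXO.X]+0
p5 O@[OXOXO/XXOX.]: (1,4)[OXOXO/XXOXO]+0*
p6 X@[OXOXO/XXOXO] terminal +0; root [.X.XO/X.O..] d5

O winning at [.X.XO/X.O..]: False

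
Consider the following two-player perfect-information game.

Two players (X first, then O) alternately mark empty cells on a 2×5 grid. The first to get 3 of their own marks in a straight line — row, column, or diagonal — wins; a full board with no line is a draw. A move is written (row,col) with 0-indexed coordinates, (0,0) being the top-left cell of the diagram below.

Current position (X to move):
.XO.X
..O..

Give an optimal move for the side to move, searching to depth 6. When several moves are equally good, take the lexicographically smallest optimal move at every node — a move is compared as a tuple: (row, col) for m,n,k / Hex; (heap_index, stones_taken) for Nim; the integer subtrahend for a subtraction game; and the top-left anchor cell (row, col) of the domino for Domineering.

[.XO.X/..O..] X move#1: (0,0):-1/XXO.X/..O.., (0,3):-1/.XOXX/..O.., (1,0):-1/.XO.X/X.O.., (1,1):+0/.XO.X/.XO..*, (1,3):+0/.XO.X/..OX., (1,4):-1/.XO.X/..O.X
[.XO.X/.XO..] O move#2: (0,0):+0/OXO.X/.XO..*, (0,3):+0/.XOOX/.XO.., (1,0):+0/.XO.X/OXO.., (1,3):+0/.XO.X/.XOO., (1,4):+0/.XO.X/.XO.O
[OXO.X/.XO..] X move#3: (0,3):+0/OXOXX/.XO..*, (1,0):+0/OXO.X/XXO.., (1,3):+0/OXO.X/.XOX., (1,4):+0/OXO.X/.XO.X
[OXOXX/.XO..] O move#4: (1,0):+0/OXOXX/OXO..*, (1,3):+0/OXOXX/.XOO., (1,4):+0/OXOXX/.XO.O
[OXOXX/OXO..] X move#5: (1,3):+0/OXOXX/OXOX.*, (1,4):+0/OXOXX/OXO.X
[OXOXX/OXOX.] O move#6: (1,4):+0/OXOXX/OXOXO*
[OXOXX/OXOXO] end (terminal +0, X#7); searched .XO.X/..O.. to 6

X's best at [.XO.X/..O..]: (1,1)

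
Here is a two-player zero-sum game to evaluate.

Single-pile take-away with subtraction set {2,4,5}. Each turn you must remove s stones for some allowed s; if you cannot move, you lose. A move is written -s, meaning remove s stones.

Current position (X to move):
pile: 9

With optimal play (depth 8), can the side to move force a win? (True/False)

[9] X move#1: -2:+1/7*, -4:-1/5, -5:-1/4
[7] O move#2: -2:-1/5*, -4:-1/3, -5:-1/2
[5] X move#3: -2:-1/3, -4:+1/1*, -5:+1/0
[1] end (terminal -1, O#4); searched 9 to 8

X winning at [9]: True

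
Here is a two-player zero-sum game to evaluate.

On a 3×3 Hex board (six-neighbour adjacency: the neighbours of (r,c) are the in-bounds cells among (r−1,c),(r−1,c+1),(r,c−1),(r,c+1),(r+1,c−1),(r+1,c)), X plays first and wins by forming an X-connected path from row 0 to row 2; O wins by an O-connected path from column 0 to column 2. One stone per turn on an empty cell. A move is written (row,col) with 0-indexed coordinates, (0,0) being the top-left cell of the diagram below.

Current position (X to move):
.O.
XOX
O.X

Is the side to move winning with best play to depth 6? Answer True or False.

p1 X@[.O./XOX/O.X]: (0,0)[XO./XOX/O.X]-1 (0,2)[.OX/XOX/O.X]+1* (2,1)[.O./XOX/OXX]-1
p2 O@[.OX/XOX/O.X] terminal -1; root [.O./XOX/O.X] d6

X winning at [.O./XOX/O.X]: True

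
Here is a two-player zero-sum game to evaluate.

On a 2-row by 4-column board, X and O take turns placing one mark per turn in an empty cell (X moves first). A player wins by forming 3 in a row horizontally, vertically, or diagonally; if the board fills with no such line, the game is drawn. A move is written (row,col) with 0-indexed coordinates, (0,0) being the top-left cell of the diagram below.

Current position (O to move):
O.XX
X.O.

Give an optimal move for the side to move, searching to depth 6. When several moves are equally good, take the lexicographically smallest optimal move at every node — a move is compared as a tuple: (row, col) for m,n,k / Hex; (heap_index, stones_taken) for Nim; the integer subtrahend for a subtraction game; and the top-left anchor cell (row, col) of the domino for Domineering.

p1 O@[O.XX/X.O.]: (0,1)[OOXX/X.O.]+0* (1,1)[O.XX/XOO.]-1 (1,3)[O.XX/X.OO]-1
p2 X@[OOXX/X.O.]: (1,1)[OOXX/XXO.]+0* (1,3)[OOXX/X.OX]+0
p3 O@[OOXX/XXO.]: (1,3)[OOXX/XXOO]+0*
p4 X@[OOXX/XXOO] terminal +0; root [O.XX/X.O.] d6

O's best at [O.XX/X.O.]: (0,1)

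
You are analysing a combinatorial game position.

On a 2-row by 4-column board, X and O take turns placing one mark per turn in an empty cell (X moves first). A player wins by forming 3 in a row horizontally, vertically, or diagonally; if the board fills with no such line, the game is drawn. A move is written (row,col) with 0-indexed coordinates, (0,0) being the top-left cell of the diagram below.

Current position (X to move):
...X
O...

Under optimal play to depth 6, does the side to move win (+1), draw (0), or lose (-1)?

value(...X/O..., X) = 0

ply 1, X at ...X/O... | (0,0)=+0→X..X/O...*; (0,1)=+0→.X.X/O...; (0,2)=+0→..XX/O...; (1,1)=+0→...X/OX..; (1,2)=+0→...X/O.X.; (1,3)=+0→...X/O..X
ply 2, O at X..X/O... | (0,1)=+0→XO.X/O...*; (0,2)=+0→X.OX/O...; (1,1)=+0→X..X/OO..; (1,2)=+0→X..X/O.O.; (1,3)=+0→X..X/O..O
ply 3, X at XO.X/O... | (0,2)=+0→XOXX/O...*; (1,1)=+0→XO.X/OX..; (1,2)=+0→XO.X/O.X.; (1,3)=+0→XO.X/O..X
ply 4, O at XOXX/O... | (1,1)=+0→XOXX/OO..*; (1,2)=+0→XOXX/O.O.; (1,3)=+0→XOXX/O..O
ply 5, X at XOXX/OO.. | (1,2)=+0→XOXX/OOX.*; (1,3)=-1→XOXX/OO.X
ply 6, O at XOXX/OOX. | (1,3)=+0→XOXX/OOXO*
ply 7: XOXX/OOXO is terminal +0 (X); from ...X/O... depth 6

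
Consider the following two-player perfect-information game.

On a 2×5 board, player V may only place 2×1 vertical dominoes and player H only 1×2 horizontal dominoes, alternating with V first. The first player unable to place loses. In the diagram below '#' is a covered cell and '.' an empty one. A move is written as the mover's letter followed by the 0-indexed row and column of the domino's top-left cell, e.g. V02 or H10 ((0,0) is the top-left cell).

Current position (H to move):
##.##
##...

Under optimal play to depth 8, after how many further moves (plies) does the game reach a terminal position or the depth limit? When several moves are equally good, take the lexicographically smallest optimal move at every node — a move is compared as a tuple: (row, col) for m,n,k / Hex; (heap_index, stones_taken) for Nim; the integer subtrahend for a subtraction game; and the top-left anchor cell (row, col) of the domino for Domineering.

p1 H@[##.##/##...]: H12[##.##/####.]+1* H13[##.##/##.##]-1
p2 V@[##.##/####.] terminal -1; root [##.##/##...] d8

PV length from [##.##/##...]: 1 ply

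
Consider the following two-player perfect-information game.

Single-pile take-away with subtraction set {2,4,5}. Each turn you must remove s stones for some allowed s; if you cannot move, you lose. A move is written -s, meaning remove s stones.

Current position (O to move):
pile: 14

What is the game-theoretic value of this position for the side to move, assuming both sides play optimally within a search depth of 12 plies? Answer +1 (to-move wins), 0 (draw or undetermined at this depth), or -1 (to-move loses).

[14] O move#1: -2:-1/12*, -4:-1/10, -5:-1/9
[12] X move#2: -2:-1/10, -4:+1/8*, -5:+1/7
[8] O move#3: -2:-1/6*, -4:-1/4, -5:-1/3
[6] X move#4: -2:-1/4, -4:-1/2, -5:+1/1*
[1] end (terminal -1, O#5); searched 14 to 12

value(14, O) = -1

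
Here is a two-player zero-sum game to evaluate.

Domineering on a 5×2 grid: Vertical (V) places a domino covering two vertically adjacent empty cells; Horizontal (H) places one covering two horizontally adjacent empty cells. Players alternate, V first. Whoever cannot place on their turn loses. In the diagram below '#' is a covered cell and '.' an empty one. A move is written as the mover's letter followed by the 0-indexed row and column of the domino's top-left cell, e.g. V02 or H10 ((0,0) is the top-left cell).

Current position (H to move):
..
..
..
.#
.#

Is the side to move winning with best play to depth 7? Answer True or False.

ply 1, H at ../../../.#/.# | H00=-1→##/../../.#/.#; H10=+1→../##/../.#/.#*; H20=-1→../../##/.#/.#
ply 2, V at ../##/../.#/.# | V20=-1→../##/#./##/.#*; V30=-1→../##/../##/##
ply 3, H at ../##/#./##/.# | H00=+1→##/##/#./##/.#*
ply 4: ##/##/#./##/.# is terminal -1 (V); from ../../../.#/.# depth 7

H winning at [../../../.#/.#]: True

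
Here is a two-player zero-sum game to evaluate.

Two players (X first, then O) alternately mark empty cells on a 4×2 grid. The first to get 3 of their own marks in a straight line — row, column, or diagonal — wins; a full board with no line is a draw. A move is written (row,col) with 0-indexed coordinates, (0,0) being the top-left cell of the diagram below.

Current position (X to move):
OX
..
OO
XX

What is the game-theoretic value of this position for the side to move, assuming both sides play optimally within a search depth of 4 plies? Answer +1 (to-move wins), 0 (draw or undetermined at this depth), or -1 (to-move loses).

value(OX/../OO/XX, X) = 0

ply 1, X at OX/../OO/XX | (1,0)=+0→OX/X./OO/XX*; (1,1)=-1→OX/.X/OO/XX
ply 2, O at OX/X./OO/XX | (1,1)=+0→OX/XO/OO/XX*
ply 3: OX/XO/OO/XX is terminal +0 (X); from OX/../OO/XX depth 4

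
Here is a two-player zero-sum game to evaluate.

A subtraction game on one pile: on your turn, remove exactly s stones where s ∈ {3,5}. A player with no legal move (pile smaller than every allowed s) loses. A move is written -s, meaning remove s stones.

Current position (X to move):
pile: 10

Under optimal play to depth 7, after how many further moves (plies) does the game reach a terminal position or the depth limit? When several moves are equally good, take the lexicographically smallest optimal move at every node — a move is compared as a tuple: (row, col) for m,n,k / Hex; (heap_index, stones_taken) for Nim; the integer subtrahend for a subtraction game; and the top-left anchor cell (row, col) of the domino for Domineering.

ply 1, X at 10 | -3=-1→7*; -5=-1→5
ply 2, O at 7 | -3=-1→4; -5=+1→2*
ply 3: 2 is terminal -1 (X); from 10 depth 7

PV length from [10]: 2 plies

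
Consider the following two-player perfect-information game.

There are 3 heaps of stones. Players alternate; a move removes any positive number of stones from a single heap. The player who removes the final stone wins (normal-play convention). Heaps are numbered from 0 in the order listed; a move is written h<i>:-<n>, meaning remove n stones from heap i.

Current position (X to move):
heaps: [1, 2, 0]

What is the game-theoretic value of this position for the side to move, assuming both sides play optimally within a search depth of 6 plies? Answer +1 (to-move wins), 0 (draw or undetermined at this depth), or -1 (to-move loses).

ply 1, X at (1,2,0) | h0:-1=-1→(0,2,0); h1:-1=+1→(1,1,0)*; h1:-2=-1→(1,0,0)
ply 2, O at (1,1,0) | h0:-1=-1→(0,1,0)*; h1:-1=-1→(1,0,0)
ply 3, X at (0,1,0) | h1:-1=+1→(0,0,0)*
ply 4: (0,0,0) is terminal -1 (O); from (1,2,0) depth 6

value((1,2,0), X) = +1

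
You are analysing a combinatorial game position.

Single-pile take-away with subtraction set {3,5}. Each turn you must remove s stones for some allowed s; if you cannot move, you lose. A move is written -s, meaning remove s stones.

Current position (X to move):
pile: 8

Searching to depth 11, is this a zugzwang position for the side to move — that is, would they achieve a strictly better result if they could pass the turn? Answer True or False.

p1 X@[8]: -3[5]-1* -5[3]-1
p2 O@[5]: -3[2]+1* -5[0]+1
p3 X@[2] terminal -1; root [8] d11
if X skipped the turn, O would face:
~ p1 O@[8]: -3[5]-1* -5[3]-1
~ p2 X@[5]: -3[2]+1* -5[0]+1
~ p3 O@[2] terminal -1; root [8] d11
compare (X): move=-1 vs pass=+1

zugzwang(8, X) = True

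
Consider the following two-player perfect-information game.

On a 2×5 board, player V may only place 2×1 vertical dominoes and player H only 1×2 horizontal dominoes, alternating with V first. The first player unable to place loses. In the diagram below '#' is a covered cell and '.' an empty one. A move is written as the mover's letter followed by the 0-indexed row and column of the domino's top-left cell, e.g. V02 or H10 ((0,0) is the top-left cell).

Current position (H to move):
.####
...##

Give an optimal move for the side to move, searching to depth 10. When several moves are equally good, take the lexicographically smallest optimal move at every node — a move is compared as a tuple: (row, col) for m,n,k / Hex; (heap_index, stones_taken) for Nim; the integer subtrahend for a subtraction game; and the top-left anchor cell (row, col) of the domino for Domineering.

H's best at [.####/...##]: H10

[.####/...##] H move#1: H10:+1/.####/##.##*, H11:-1/.####/.####
[.####/##.##] end (terminal -1, V#2); searched .####/...## to 10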